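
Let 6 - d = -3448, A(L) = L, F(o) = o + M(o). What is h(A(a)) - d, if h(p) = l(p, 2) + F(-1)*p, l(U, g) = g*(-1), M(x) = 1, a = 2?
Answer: -3456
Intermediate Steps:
l(U, g) = -g
F(o) = 1 + o (F(o) = o + 1 = 1 + o)
h(p) = -2 (h(p) = -1*2 + (1 - 1)*p = -2 + 0*p = -2 + 0 = -2)
d = 3454 (d = 6 - 1*(-3448) = 6 + 3448 = 3454)
h(A(a)) - d = -2 - 1*3454 = -2 - 3454 = -3456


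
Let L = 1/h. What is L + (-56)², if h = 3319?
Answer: 10408385/3319 ≈ 3136.0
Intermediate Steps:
L = 1/3319 ≈ 0.00030130
L + (-56)² = 1/3319 + (-56)² = 1/3319 + 3136 = 10408385/3319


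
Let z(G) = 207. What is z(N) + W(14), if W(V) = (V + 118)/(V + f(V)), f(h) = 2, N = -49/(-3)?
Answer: 861/4 ≈ 215.25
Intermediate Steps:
N = 49/3 (N = -49*(-⅓) = 49/3 ≈ 16.333)
W(V) = (118 + V)/(2 + V) (W(V) = (V + 118)/(V + 2) = (118 + V)/(2 + V))
z(N) + W(14) = 207 + (118 + 14)/(2 + 14) = 207 + 132/16 = 207 + (1/16)*132 = 207 + 33/4 = 861/4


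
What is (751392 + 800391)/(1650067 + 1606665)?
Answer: 1551783/3256732 ≈ 0.47648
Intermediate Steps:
(751392 + 800391)/(1650067 + 1606665) = 1551783/3256732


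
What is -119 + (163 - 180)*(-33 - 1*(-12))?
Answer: 238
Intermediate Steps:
-119 + (163 - 180)*(-33 - 1*(-12)) = -119 - 17*(-33 + 12) = -119 - 17*(-21) = -119 + 357 = 238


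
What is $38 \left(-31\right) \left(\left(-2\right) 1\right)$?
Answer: $2356$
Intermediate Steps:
$38 \left(-31\right) \left(\left(-2\right) 1\right) = \left(-1178\right) \left(-2\right) = 2356$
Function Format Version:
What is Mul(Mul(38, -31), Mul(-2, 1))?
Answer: 2356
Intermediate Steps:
Mul(Mul(38, -31), Mul(-2, 1)) = Mul(-1178, -2) = 2356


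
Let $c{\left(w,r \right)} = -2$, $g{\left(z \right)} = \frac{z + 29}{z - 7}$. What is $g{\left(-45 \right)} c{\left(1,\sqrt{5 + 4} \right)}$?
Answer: $- \frac{8}{13} \approx -0.61539$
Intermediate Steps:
$g{\left(z \right)} = \frac{29 + z}{-7 + z}$
$g{\left(-45 \right)} c{\left(1,\sqrt{5 + 4} \right)} = \frac{29 - 45}{-7 - 45} \left(-2\right) = \frac{1}{-52} \left(-16\right) \left(-2\right) = \left(- \frac{1}{52}\right) \left(-16\right) \left(-2\right) = \frac{4}{13} \left(-2\right) = - \frac{8}{13}$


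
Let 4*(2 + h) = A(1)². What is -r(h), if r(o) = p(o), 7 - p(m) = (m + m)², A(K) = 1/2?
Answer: 513/64 ≈ 8.0156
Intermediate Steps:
A(K) = ½
p(m) = 7 - 4*m² (p(m) = 7 - (m + m)² = 7 - (2*m)² = 7 - 4*m²)
h = -31/16 (h = -2 + (½)²/4 = -2 + (¼)*(¼) = -2 + 1/16 = -31/16 ≈ -1.9375)
r(o) = 7 - 4*o²
-r(h) = -(7 - 4*(-31/16)²) = -(7 - 4*961/256) = -(7 - 961/64) = -1*(-513/64) = 513/64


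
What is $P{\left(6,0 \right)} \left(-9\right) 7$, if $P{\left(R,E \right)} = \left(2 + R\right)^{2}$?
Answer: $-4032$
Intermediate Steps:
$P{\left(6,0 \right)} \left(-9\right) 7 = \left(2 + 6\right)^{2} \left(-9\right) 7 = 8^{2} \left(-9\right) 7 = 64 \left(-9\right) 7 = \left(-576\right) 7 = -4032$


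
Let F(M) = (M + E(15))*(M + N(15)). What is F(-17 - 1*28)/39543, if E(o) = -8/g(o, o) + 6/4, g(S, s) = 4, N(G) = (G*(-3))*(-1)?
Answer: 0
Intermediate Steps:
N(G) = 3*G (N(G) = -3*G*(-1) = 3*G)
E(o) = -½ (E(o) = -8/4 + 6/4 = -8*¼ + 6*(¼) = -2 + 3/2 = -½)
F(M) = (45 + M)*(-½ + M) (F(M) = (M - ½)*(M + 3*15) = (-½ + M)*(M + 45) = (-½ + M)*(45 + M) = (45 + M)*(-½ + M))
F(-17 - 1*28)/39543 = (-45/2 + (-17 - 1*28)² + 89*(-17 - 1*28)/2)/39543 = (-45/2 + (-17 - 28)² + 89*(-17 - 28)/2)*(1/39543) = (-45/2 + (-45)² + (89/2)*(-45))*(1/39543) = (-45/2 + 2025 - 4005/2)*(1/39543) = 0*(1/39543) = 0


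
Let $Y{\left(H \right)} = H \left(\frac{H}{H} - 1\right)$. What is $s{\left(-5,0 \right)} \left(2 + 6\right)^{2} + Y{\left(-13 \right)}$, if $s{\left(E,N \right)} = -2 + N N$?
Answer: $-128$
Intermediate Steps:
$s{\left(E,N \right)} = -2 + N^{2}$
$Y{\left(H \right)} = 0$ ($Y{\left(H \right)} = H \left(1 - 1\right) = H 0 = 0$)
$s{\left(-5,0 \right)} \left(2 + 6\right)^{2} + Y{\left(-13 \right)} = \left(-2 + 0^{2}\right) \left(2 + 6\right)^{2} + 0 = \left(-2 + 0\right) 8^{2} + 0 = \left(-2\right) 64 + 0 = -128 + 0 = -128$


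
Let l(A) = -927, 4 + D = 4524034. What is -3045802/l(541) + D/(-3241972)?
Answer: 4935105512867/1502654022 ≈ 3284.3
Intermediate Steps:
D = 4524030 (D = -4 + 4524034 = 4524030)
-3045802/l(541) + D/(-3241972) = -3045802/(-927) + 4524030/(-3241972) = -3045802*(-1/927) + 4524030*(-1/3241972) = 3045802/927 - 2262015/1620986 = 4935105512867/1502654022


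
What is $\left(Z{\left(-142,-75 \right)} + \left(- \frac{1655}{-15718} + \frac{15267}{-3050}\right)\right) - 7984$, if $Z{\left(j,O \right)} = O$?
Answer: $- \frac{96645643264}{11984975} \approx -8063.9$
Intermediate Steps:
$\left(Z{\left(-142,-75 \right)} + \left(- \frac{1655}{-15718} + \frac{15267}{-3050}\right)\right) - 7984 = \left(-75 + \left(- \frac{1655}{-15718} + \frac{15267}{-3050}\right)\right) - 7984 = \left(-75 + \left(\left(-1655\right) \left(- \frac{1}{15718}\right) + 15267 \left(- \frac{1}{3050}\right)\right)\right) - 7984 = \left(-75 + \left(\frac{1655}{15718} - \frac{15267}{3050}\right)\right) - 7984 = \left(-75 - \frac{58729739}{11984975}\right) - 7984 = - \frac{957602864}{11984975} - 7984 = - \frac{96645643264}{11984975}$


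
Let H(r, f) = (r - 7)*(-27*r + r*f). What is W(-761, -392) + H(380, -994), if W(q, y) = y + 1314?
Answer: -144715618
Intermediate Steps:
W(q, y) = 1314 + y
H(r, f) = (-7 + r)*(-27*r + f*r)
W(-761, -392) + H(380, -994) = (1314 - 392) + 380*(189 - 27*380 - 7*(-994) - 994*380) = 922 + 380*(189 - 10260 + 6958 - 377720) = 922 + 380*(-380833) = 922 - 144716540 = -144715618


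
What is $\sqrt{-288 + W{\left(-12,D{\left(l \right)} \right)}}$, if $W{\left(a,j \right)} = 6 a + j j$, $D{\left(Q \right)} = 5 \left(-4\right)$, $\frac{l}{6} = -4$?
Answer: $2 \sqrt{10} \approx 6.3246$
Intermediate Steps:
$l = -24$ ($l = 6 \left(-4\right) = -24$)
$D{\left(Q \right)} = -20$
$W{\left(a,j \right)} = j^{2} + 6 a$ ($W{\left(a,j \right)} = 6 a + j^{2} = j^{2} + 6 a$)
$\sqrt{-288 + W{\left(-12,D{\left(l \right)} \right)}} = \sqrt{-288 + \left(\left(-20\right)^{2} + 6 \left(-12\right)\right)} = \sqrt{-288 + \left(400 - 72\right)} = \sqrt{-288 + 328} = \sqrt{40} = 2 \sqrt{10}$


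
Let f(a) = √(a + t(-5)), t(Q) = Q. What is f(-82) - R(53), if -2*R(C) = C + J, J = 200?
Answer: 253/2 + I*√87 ≈ 126.5 + 9.3274*I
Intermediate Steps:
f(a) = √(-5 + a) (f(a) = √(a - 5) = √(-5 + a))
R(C) = -100 - C/2 (R(C) = -(C + 200)/2 = -(200 + C)/2 = -100 - C/2)
f(-82) - R(53) = √(-5 - 82) - (-100 - ½*53) = √(-87) - (-100 - 53/2) = I*√87 - 1*(-253/2) = I*√87 + 253/2 = 253/2 + I*√87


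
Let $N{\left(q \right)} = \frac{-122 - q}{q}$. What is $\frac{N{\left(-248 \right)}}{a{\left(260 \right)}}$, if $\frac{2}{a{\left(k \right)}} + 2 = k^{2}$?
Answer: $- \frac{2129337}{124} \approx -17172.0$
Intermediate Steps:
$N{\left(q \right)} = \frac{-122 - q}{q}$
$a{\left(k \right)} = \frac{2}{-2 + k^{2}}$
$\frac{N{\left(-248 \right)}}{a{\left(260 \right)}} = \frac{\frac{1}{-248} \left(-122 - -248\right)}{2 \frac{1}{-2 + 260^{2}}} = \frac{\left(- \frac{1}{248}\right) \left(-122 + 248\right)}{2 \frac{1}{-2 + 67600}} = \frac{\left(- \frac{1}{248}\right) 126}{2 \cdot \frac{1}{67598}} = - \frac{63}{124 \cdot 2 \cdot \frac{1}{67598}} = - \frac{63 \frac{1}{\frac{1}{33799}}}{124} = \left(- \frac{63}{124}\right) 33799 = - \frac{2129337}{124}$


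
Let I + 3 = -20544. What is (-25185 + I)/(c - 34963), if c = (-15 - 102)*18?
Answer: 45732/37069 ≈ 1.2337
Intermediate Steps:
I = -20547 (I = -3 - 20544 = -20547)
c = -2106 (c = -117*18 = -2106)
(-25185 + I)/(c - 34963) = (-25185 - 20547)/(-2106 - 34963) = -45732/(-37069) = -45732*(-1/37069) = 45732/37069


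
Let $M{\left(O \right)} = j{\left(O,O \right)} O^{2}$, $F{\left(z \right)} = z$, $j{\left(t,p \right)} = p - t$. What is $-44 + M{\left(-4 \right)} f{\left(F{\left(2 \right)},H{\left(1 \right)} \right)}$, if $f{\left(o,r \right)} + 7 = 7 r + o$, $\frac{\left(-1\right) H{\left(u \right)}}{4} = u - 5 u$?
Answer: $-44$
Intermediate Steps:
$H{\left(u \right)} = 16 u$ ($H{\left(u \right)} = - 4 \left(u - 5 u\right) = - 4 \left(- 4 u\right) = 16 u$)
$f{\left(o,r \right)} = -7 + o + 7 r$ ($f{\left(o,r \right)} = -7 + \left(7 r + o\right) = -7 + \left(o + 7 r\right) = -7 + o + 7 r$)
$M{\left(O \right)} = 0$ ($M{\left(O \right)} = \left(O - O\right) O^{2} = 0 O^{2} = 0$)
$-44 + M{\left(-4 \right)} f{\left(F{\left(2 \right)},H{\left(1 \right)} \right)} = -44 + 0 \left(-7 + 2 + 7 \cdot 16 \cdot 1\right) = -44 + 0 \left(-7 + 2 + 7 \cdot 16\right) = -44 + 0 \left(-7 + 2 + 112\right) = -44 + 0 \cdot 107 = -44 + 0 = -44$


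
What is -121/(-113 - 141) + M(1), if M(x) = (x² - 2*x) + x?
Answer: 121/254 ≈ 0.47638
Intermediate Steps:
M(x) = x² - x
-121/(-113 - 141) + M(1) = -121/(-113 - 141) + 1*(-1 + 1) = -121/(-254) + 1*0 = -121*(-1/254) + 0 = 121/254 + 0 = 121/254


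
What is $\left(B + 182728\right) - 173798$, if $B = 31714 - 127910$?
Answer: $-87266$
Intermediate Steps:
$B = -96196$
$\left(B + 182728\right) - 173798 = \left(-96196 + 182728\right) - 173798 = 86532 - 173798 = -87266$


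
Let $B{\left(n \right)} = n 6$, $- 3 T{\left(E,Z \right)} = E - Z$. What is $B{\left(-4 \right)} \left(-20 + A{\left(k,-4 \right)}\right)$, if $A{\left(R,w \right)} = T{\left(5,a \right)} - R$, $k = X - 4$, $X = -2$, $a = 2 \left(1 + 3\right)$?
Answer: $312$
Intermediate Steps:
$a = 8$ ($a = 2 \cdot 4 = 8$)
$T{\left(E,Z \right)} = - \frac{E}{3} + \frac{Z}{3}$ ($T{\left(E,Z \right)} = - \frac{E - Z}{3} = - \frac{E}{3} + \frac{Z}{3}$)
$k = -6$ ($k = -2 - 4 = -6$)
$B{\left(n \right)} = 6 n$
$A{\left(R,w \right)} = 1 - R$ ($A{\left(R,w \right)} = \left(\left(- \frac{1}{3}\right) 5 + \frac{1}{3} \cdot 8\right) - R = \left(- \frac{5}{3} + \frac{8}{3}\right) - R = 1 - R$)
$B{\left(-4 \right)} \left(-20 + A{\left(k,-4 \right)}\right) = 6 \left(-4\right) \left(-20 + \left(1 - -6\right)\right) = - 24 \left(-20 + \left(1 + 6\right)\right) = - 24 \left(-20 + 7\right) = \left(-24\right) \left(-13\right) = 312$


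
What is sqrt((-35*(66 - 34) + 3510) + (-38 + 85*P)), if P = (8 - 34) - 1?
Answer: sqrt(57) ≈ 7.5498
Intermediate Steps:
P = -27 (P = -26 - 1 = -27)
sqrt((-35*(66 - 34) + 3510) + (-38 + 85*P)) = sqrt((-35*(66 - 34) + 3510) + (-38 + 85*(-27))) = sqrt((-35*32 + 3510) + (-38 - 2295)) = sqrt((-1120 + 3510) - 2333) = sqrt(2390 - 2333) = sqrt(57)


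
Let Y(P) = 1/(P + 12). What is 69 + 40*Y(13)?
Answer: 353/5 ≈ 70.600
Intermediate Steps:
Y(P) = 1/(12 + P)
69 + 40*Y(13) = 69 + 40/(12 + 13) = 69 + 40/25 = 69 + 40*(1/25) = 69 + 8/5 = 353/5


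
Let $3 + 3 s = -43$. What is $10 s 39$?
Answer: $-5980$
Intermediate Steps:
$s = - \frac{46}{3}$ ($s = -1 + \frac{1}{3} \left(-43\right) = -1 - \frac{43}{3} = - \frac{46}{3} \approx -15.333$)
$10 s 39 = 10 \left(- \frac{46}{3}\right) 39 = \left(- \frac{460}{3}\right) 39 = -5980$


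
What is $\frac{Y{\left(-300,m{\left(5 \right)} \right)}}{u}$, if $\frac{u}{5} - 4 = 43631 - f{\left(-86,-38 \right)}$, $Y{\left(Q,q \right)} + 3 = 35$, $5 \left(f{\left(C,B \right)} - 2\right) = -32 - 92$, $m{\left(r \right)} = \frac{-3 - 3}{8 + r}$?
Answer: $\frac{32}{218289} \approx 0.00014659$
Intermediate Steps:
$m{\left(r \right)} = - \frac{6}{8 + r}$
$f{\left(C,B \right)} = - \frac{114}{5}$ ($f{\left(C,B \right)} = 2 + \frac{-32 - 92}{5} = 2 + \frac{1}{5} \left(-124\right) = 2 - \frac{124}{5} = - \frac{114}{5}$)
$Y{\left(Q,q \right)} = 32$ ($Y{\left(Q,q \right)} = -3 + 35 = 32$)
$u = 218289$ ($u = 20 + 5 \left(43631 - - \frac{114}{5}\right) = 20 + 5 \left(43631 + \frac{114}{5}\right) = 20 + 5 \cdot \frac{218269}{5} = 20 + 218269 = 218289$)
$\frac{Y{\left(-300,m{\left(5 \right)} \right)}}{u} = \frac{32}{218289}$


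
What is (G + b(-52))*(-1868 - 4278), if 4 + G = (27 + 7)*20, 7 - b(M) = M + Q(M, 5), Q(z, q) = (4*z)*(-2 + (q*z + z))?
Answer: 396890242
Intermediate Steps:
Q(z, q) = 4*z*(-2 + z + q*z) (Q(z, q) = (4*z)*(-2 + (z + q*z)) = (4*z)*(-2 + z + q*z) = 4*z*(-2 + z + q*z))
b(M) = 7 - M - 4*M*(-2 + 6*M) (b(M) = 7 - (M + 4*M*(-2 + M + 5*M)) = 7 - (M + 4*M*(-2 + 6*M)) = 7 + (-M - 4*M*(-2 + 6*M)) = 7 - M - 4*M*(-2 + 6*M))
G = 676 (G = -4 + (27 + 7)*20 = -4 + 34*20 = -4 + 680 = 676)
(G + b(-52))*(-1868 - 4278) = (676 + (7 - 24*(-52)² + 7*(-52)))*(-1868 - 4278) = (676 + (7 - 24*2704 - 364))*(-6146) = (676 + (7 - 64896 - 364))*(-6146) = (676 - 65253)*(-6146) = -64577*(-6146) = 396890242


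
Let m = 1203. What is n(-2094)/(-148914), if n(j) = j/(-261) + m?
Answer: -105359/12955518 ≈ -0.0081324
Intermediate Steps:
n(j) = 1203 - j/261 (n(j) = j/(-261) + 1203 = -j/261 + 1203 = 1203 - j/261)
n(-2094)/(-148914) = (1203 - 1/261*(-2094))/(-148914) = (1203 + 698/87)*(-1/148914) = (105359/87)*(-1/148914) = -105359/12955518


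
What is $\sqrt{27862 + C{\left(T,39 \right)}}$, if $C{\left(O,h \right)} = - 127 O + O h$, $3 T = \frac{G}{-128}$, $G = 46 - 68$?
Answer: $\frac{\sqrt{4011402}}{12} \approx 166.9$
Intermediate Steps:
$G = -22$ ($G = 46 - 68 = -22$)
$T = \frac{11}{192}$ ($T = \frac{\left(-22\right) \frac{1}{-128}}{3} = \frac{\left(-22\right) \left(- \frac{1}{128}\right)}{3} = \frac{1}{3} \cdot \frac{11}{64} = \frac{11}{192} \approx 0.057292$)
$\sqrt{27862 + C{\left(T,39 \right)}} = \sqrt{27862 + \frac{11 \left(-127 + 39\right)}{192}} = \sqrt{27862 + \frac{11}{192} \left(-88\right)} = \sqrt{27862 - \frac{121}{24}} = \sqrt{\frac{668567}{24}} = \frac{\sqrt{4011402}}{12}$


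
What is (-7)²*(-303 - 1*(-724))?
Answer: 20629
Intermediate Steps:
(-7)²*(-303 - 1*(-724)) = 49*(-303 + 724) = 49*421 = 20629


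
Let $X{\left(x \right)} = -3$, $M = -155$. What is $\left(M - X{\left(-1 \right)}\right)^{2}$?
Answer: $23104$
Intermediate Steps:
$\left(M - X{\left(-1 \right)}\right)^{2} = \left(-155 - -3\right)^{2} = \left(-155 + 3\right)^{2} = \left(-152\right)^{2} = 23104$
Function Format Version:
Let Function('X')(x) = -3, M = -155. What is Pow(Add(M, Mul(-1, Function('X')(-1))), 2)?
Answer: 23104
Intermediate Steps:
Pow(Add(M, Mul(-1, Function('X')(-1))), 2) = Pow(Add(-155, Mul(-1, -3)), 2) = Pow(Add(-155, 3), 2) = Pow(-152, 2) = 23104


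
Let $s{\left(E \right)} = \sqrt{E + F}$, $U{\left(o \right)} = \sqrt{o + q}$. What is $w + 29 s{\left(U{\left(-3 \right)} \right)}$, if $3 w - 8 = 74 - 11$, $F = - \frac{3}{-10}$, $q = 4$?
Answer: $\frac{71}{3} + \frac{29 \sqrt{130}}{10} \approx 56.732$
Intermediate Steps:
$F = \frac{3}{10}$ ($F = \left(-3\right) \left(- \frac{1}{10}\right) = \frac{3}{10} \approx 0.3$)
$U{\left(o \right)} = \sqrt{4 + o}$ ($U{\left(o \right)} = \sqrt{o + 4} = \sqrt{4 + o}$)
$s{\left(E \right)} = \sqrt{\frac{3}{10} + E}$ ($s{\left(E \right)} = \sqrt{E + \frac{3}{10}} = \sqrt{\frac{3}{10} + E}$)
$w = \frac{71}{3}$ ($w = \frac{8}{3} + \frac{74 - 11}{3} = \frac{8}{3} + \frac{1}{3} \cdot 63 = \frac{8}{3} + 21 = \frac{71}{3} \approx 23.667$)
$w + 29 s{\left(U{\left(-3 \right)} \right)} = \frac{71}{3} + 29 \frac{\sqrt{30 + 100 \sqrt{4 - 3}}}{10} = \frac{71}{3} + 29 \frac{\sqrt{30 + 100 \sqrt{1}}}{10} = \frac{71}{3} + 29 \frac{\sqrt{30 + 100 \cdot 1}}{10} = \frac{71}{3} + 29 \frac{\sqrt{30 + 100}}{10} = \frac{71}{3} + 29 \frac{\sqrt{130}}{10} = \frac{71}{3} + \frac{29 \sqrt{130}}{10}$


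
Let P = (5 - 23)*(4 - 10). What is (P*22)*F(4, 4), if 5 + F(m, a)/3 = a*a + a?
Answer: 106920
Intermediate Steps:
F(m, a) = -15 + 3*a + 3*a² (F(m, a) = -15 + 3*(a*a + a) = -15 + 3*(a² + a) = -15 + 3*(a + a²) = -15 + (3*a + 3*a²) = -15 + 3*a + 3*a²)
P = 108 (P = -18*(-6) = 108)
(P*22)*F(4, 4) = (108*22)*(-15 + 3*4 + 3*4²) = 2376*(-15 + 12 + 3*16) = 2376*(-15 + 12 + 48) = 2376*45 = 106920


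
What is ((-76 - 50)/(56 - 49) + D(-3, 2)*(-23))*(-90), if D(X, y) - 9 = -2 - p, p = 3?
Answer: 9900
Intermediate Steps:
D(X, y) = 4 (D(X, y) = 9 + (-2 - 1*3) = 9 + (-2 - 3) = 9 - 5 = 4)
((-76 - 50)/(56 - 49) + D(-3, 2)*(-23))*(-90) = ((-76 - 50)/(56 - 49) + 4*(-23))*(-90) = (-126/7 - 92)*(-90) = (-126*1/7 - 92)*(-90) = (-18 - 92)*(-90) = -110*(-90) = 9900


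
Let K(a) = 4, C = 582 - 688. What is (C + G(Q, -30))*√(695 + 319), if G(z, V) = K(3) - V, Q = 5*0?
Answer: -936*√6 ≈ -2292.7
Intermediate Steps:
C = -106
Q = 0
G(z, V) = 4 - V
(C + G(Q, -30))*√(695 + 319) = (-106 + (4 - 1*(-30)))*√(695 + 319) = (-106 + (4 + 30))*√1014 = (-106 + 34)*(13*√6) = -936*√6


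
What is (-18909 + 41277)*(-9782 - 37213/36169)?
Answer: -7914746154528/36169 ≈ -2.1883e+8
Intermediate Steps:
(-18909 + 41277)*(-9782 - 37213/36169) = 22368*(-9782 - 37213*1/36169) = 22368*(-9782 - 37213/36169) = 22368*(-353842371/36169) = -7914746154528/36169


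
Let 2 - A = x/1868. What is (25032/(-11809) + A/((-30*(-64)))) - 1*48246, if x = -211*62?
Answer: -48654418216619/1008421120 ≈ -48248.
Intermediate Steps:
x = -13082
A = 8409/934 (A = 2 - (-13082)/1868 = 2 - 1*(-6541/934) = 2 + 6541/934 = 8409/934 ≈ 9.0032)
(25032/(-11809) + A/((-30*(-64)))) - 1*48246 = (25032/(-11809) + 8409/(934*((-30*(-64))))) - 1*48246 = (25032*(-1/11809) + (8409/934)/1920) - 48246 = (-3576/1687 + (8409/934)*(1/1920)) - 48246 = (-3576/1687 + 2803/597760) - 48246 = -2132861099/1008421120 - 48246 = -48654418216619/1008421120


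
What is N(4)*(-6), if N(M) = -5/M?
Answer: 15/2 ≈ 7.5000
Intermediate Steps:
N(4)*(-6) = -5/4*(-6) = 15/2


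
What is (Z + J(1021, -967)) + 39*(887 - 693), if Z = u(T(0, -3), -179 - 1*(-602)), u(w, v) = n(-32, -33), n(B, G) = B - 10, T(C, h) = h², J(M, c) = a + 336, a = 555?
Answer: 8415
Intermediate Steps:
J(M, c) = 891 (J(M, c) = 555 + 336 = 891)
n(B, G) = -10 + B
u(w, v) = -42 (u(w, v) = -10 - 32 = -42)
Z = -42
(Z + J(1021, -967)) + 39*(887 - 693) = (-42 + 891) + 39*(887 - 693) = 849 + 39*194 = 849 + 7566 = 8415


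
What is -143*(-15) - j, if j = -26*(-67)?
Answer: 403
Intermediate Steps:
j = 1742
-143*(-15) - j = -143*(-15) - 1*1742 = 2145 - 1742 = 403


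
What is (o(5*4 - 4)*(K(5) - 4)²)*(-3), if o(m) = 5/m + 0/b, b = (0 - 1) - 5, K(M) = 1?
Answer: -135/16 ≈ -8.4375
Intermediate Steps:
b = -6 (b = -1 - 5 = -6)
o(m) = 5/m (o(m) = 5/m + 0/(-6) = 5/m + 0*(-⅙) = 5/m + 0 = 5/m)
(o(5*4 - 4)*(K(5) - 4)²)*(-3) = ((5/(5*4 - 4))*(1 - 4)²)*(-3) = ((5/(20 - 4))*(-3)²)*(-3) = ((5/16)*9)*(-3) = (45/16)*(-3) = -135/16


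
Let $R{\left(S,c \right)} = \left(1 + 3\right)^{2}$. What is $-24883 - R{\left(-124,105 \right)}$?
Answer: $-24899$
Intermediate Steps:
$R{\left(S,c \right)} = 16$ ($R{\left(S,c \right)} = 4^{2} = 16$)
$-24883 - R{\left(-124,105 \right)} = -24883 - 16 = -24899$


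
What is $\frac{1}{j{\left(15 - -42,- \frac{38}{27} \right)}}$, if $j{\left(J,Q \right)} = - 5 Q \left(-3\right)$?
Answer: $- \frac{9}{190} \approx -0.047368$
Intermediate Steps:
$j{\left(J,Q \right)} = 15 Q$
$\frac{1}{j{\left(15 - -42,- \frac{38}{27} \right)}} = \frac{1}{15 \left(- \frac{38}{27}\right)} = \frac{1}{- \frac{190}{9}} = - \frac{9}{190}$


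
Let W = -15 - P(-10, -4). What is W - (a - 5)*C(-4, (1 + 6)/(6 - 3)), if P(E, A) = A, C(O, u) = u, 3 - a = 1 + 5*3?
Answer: 31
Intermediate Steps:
a = -13 (a = 3 - (1 + 5*3) = 3 - (1 + 15) = 3 - 1*16 = 3 - 16 = -13)
W = -11 (W = -15 - 1*(-4) = -15 + 4 = -11)
W - (a - 5)*C(-4, (1 + 6)/(6 - 3)) = -11 - (-13 - 5)*(1 + 6)/(6 - 3) = -11 - (-18)*7/3 = -11 - 1*(-42) = -11 + 42 = 31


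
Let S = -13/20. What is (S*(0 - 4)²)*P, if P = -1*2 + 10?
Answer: -416/5 ≈ -83.200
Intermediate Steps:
S = -13/20 (S = -13*1/20 = -13/20 ≈ -0.65000)
P = 8 (P = -2 + 10 = 8)
(S*(0 - 4)²)*P = -13*(0 - 4)²/20*8 = -13/20*(-4)²*8 = -13/20*16*8 = -52/5*8 = -416/5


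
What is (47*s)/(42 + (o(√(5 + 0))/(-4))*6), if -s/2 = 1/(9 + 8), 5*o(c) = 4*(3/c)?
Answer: -41125/311916 - 235*√5/103972 ≈ -0.13690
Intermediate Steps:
o(c) = 12/(5*c) (o(c) = (4*(3/c))/5 = (12/c)/5 = 12/(5*c))
s = -2/17 (s = -2/(9 + 8) = -2/17 ≈ -0.11765)
(47*s)/(42 + (o(√(5 + 0))/(-4))*6) = (47*(-2/17))/(42 + ((12/(5*(√(5 + 0))))/(-4))*6) = -94/(17*(42 + ((12/(5*(√5)))*(-¼))*6)) = -94/(17*(42 + ((12*(√5/5)/5)*(-¼))*6)) = -94/(17*(42 + ((12*√5/25)*(-¼))*6)) = -94/(17*(42 - 3*√5/25*6)) = -94/(17*(42 - 18*√5/25))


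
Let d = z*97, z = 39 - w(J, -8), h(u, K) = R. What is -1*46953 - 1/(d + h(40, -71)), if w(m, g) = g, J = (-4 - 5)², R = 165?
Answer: -221805973/4724 ≈ -46953.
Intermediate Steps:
J = 81 (J = (-9)² = 81)
h(u, K) = 165
z = 47 (z = 39 - 1*(-8) = 39 + 8 = 47)
d = 4559 (d = 47*97 = 4559)
-1*46953 - 1/(d + h(40, -71)) = -1*46953 - 1/(4559 + 165) = -46953 - 1/4724 = -221805973/4724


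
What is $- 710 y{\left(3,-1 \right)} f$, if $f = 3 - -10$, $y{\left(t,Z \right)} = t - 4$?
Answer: $9230$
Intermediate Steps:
$y{\left(t,Z \right)} = -4 + t$
$f = 13$ ($f = 3 + 10 = 13$)
$- 710 y{\left(3,-1 \right)} f = - 710 \left(-4 + 3\right) 13 = \left(-710\right) \left(-1\right) 13 = 710 \cdot 13 = 9230$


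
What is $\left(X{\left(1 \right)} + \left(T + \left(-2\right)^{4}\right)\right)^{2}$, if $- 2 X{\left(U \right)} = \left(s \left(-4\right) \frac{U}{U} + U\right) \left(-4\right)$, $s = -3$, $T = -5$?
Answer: $1369$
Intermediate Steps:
$X{\left(U \right)} = 24 + 2 U$ ($X{\left(U \right)} = - \frac{\left(\left(-3\right) \left(-4\right) \frac{U}{U} + U\right) \left(-4\right)}{2} = - \frac{\left(12 \cdot 1 + U\right) \left(-4\right)}{2} = - \frac{\left(12 + U\right) \left(-4\right)}{2} = - \frac{-48 - 4 U}{2} = 24 + 2 U$)
$\left(X{\left(1 \right)} + \left(T + \left(-2\right)^{4}\right)\right)^{2} = \left(\left(24 + 2 \cdot 1\right) - \left(5 - \left(-2\right)^{4}\right)\right)^{2} = \left(\left(24 + 2\right) + \left(-5 + 16\right)\right)^{2} = \left(26 + 11\right)^{2} = 37^{2} = 1369$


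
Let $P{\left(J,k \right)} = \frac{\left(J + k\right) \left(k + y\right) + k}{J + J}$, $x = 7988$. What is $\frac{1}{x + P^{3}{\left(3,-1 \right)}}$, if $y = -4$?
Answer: $\frac{216}{1724077} \approx 0.00012528$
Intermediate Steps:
$P{\left(J,k \right)} = \frac{k + \left(-4 + k\right) \left(J + k\right)}{2 J}$ ($P{\left(J,k \right)} = \frac{\left(J + k\right) \left(k - 4\right) + k}{J + J} = \frac{\left(J + k\right) \left(-4 + k\right) + k}{2 J} = \left(\left(-4 + k\right) \left(J + k\right) + k\right) \frac{1}{2 J} = \left(k + \left(-4 + k\right) \left(J + k\right)\right) \frac{1}{2 J} = \frac{k + \left(-4 + k\right) \left(J + k\right)}{2 J}$)
$\frac{1}{x + P^{3}{\left(3,-1 \right)}} = \frac{1}{7988 + \left(\frac{\left(-1\right)^{2} - -3 + 3 \left(-4 - 1\right)}{2 \cdot 3}\right)^{3}} = \frac{1}{7988 + \left(\frac{1}{2} \cdot \frac{1}{3} \left(1 + 3 + 3 \left(-5\right)\right)\right)^{3}} = \frac{1}{7988 + \left(\frac{1}{2} \cdot \frac{1}{3} \left(1 + 3 - 15\right)\right)^{3}} = \frac{1}{7988 + \left(\frac{1}{2} \cdot \frac{1}{3} \left(-11\right)\right)^{3}} = \frac{1}{7988 + \left(- \frac{11}{6}\right)^{3}} = \frac{1}{7988 - \frac{1331}{216}} = \frac{1}{\frac{1724077}{216}} = \frac{216}{1724077}$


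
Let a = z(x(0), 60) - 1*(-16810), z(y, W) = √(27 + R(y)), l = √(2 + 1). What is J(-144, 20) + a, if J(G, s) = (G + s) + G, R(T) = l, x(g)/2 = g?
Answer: 16542 + √(27 + √3) ≈ 16547.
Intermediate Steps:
l = √3 ≈ 1.7320
x(g) = 2*g
R(T) = √3
J(G, s) = s + 2*G
z(y, W) = √(27 + √3)
a = 16810 + √(27 + √3) (a = √(27 + √3) - 1*(-16810) = √(27 + √3) + 16810 = 16810 + √(27 + √3) ≈ 16815.)
J(-144, 20) + a = (20 + 2*(-144)) + (16810 + √(27 + √3)) = (20 - 288) + (16810 + √(27 + √3)) = -268 + (16810 + √(27 + √3)) = 16542 + √(27 + √3)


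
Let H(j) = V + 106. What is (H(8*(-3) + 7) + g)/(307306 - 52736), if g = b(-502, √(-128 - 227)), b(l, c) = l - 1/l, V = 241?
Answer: -77809/127794140 ≈ -0.00060886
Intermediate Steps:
g = -252003/502 (g = -502 - 1/(-502) = -502 - 1*(-1/502) = -502 + 1/502 = -252003/502 ≈ -502.00)
H(j) = 347 (H(j) = 241 + 106 = 347)
(H(8*(-3) + 7) + g)/(307306 - 52736) = (347 - 252003/502)/(307306 - 52736) = -77809/502/254570 = -77809/502*1/254570 = -77809/127794140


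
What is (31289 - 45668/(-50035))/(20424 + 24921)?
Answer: 1565590783/2268837075 ≈ 0.69004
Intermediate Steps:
(31289 - 45668/(-50035))/(20424 + 24921) = (31289 - 45668*(-1/50035))/45345 = (31289 + 45668/50035)*(1/45345) = (1565590783/50035)*(1/45345) = 1565590783/2268837075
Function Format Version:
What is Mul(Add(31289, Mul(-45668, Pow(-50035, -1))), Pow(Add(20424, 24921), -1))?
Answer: Rational(1565590783, 2268837075) ≈ 0.69004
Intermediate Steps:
Mul(Add(31289, Mul(-45668, Pow(-50035, -1))), Pow(Add(20424, 24921), -1)) = Mul(Add(31289, Mul(-45668, Rational(-1, 50035))), Pow(45345, -1)) = Mul(Add(31289, Rational(45668, 50035)), Rational(1, 45345)) = Mul(Rational(1565590783, 50035), Rational(1, 45345)) = Rational(1565590783, 2268837075)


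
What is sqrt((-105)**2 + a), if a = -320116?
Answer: I*sqrt(309091) ≈ 555.96*I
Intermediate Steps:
sqrt((-105)**2 + a) = sqrt((-105)**2 - 320116) = sqrt(11025 - 320116) = sqrt(-309091) = I*sqrt(309091)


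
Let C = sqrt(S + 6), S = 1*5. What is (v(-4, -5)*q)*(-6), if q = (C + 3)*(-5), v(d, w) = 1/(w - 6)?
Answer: -90/11 - 30*sqrt(11)/11 ≈ -17.227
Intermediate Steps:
S = 5
C = sqrt(11) (C = sqrt(5 + 6) = sqrt(11) ≈ 3.3166)
v(d, w) = 1/(-6 + w)
q = -15 - 5*sqrt(11) (q = (sqrt(11) + 3)*(-5) = (3 + sqrt(11))*(-5) = -15 - 5*sqrt(11) ≈ -31.583)
(v(-4, -5)*q)*(-6) = ((-15 - 5*sqrt(11))/(-6 - 5))*(-6) = ((-15 - 5*sqrt(11))/(-11))*(-6) = -(-15 - 5*sqrt(11))/11*(-6) = (15/11 + 5*sqrt(11)/11)*(-6) = -90/11 - 30*sqrt(11)/11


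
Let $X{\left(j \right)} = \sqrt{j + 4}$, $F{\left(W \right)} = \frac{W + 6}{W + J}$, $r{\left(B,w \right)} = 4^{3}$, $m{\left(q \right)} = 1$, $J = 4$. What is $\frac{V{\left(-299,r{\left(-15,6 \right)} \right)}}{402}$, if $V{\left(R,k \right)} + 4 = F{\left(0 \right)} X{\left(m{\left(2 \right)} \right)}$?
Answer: $- \frac{2}{201} + \frac{\sqrt{5}}{268} \approx -0.0016067$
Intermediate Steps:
$r{\left(B,w \right)} = 64$
$F{\left(W \right)} = \frac{6 + W}{4 + W}$ ($F{\left(W \right)} = \frac{W + 6}{W + 4} = \frac{6 + W}{4 + W}$)
$X{\left(j \right)} = \sqrt{4 + j}$
$V{\left(R,k \right)} = -4 + \frac{3 \sqrt{5}}{2}$ ($V{\left(R,k \right)} = -4 + \frac{6 + 0}{4 + 0} \sqrt{4 + 1} = -4 + \frac{1}{4} \cdot 6 \sqrt{5} = -4 + \frac{3 \sqrt{5}}{2}$)
$\frac{V{\left(-299,r{\left(-15,6 \right)} \right)}}{402} = \frac{-4 + \frac{3 \sqrt{5}}{2}}{402} = \left(-4 + \frac{3 \sqrt{5}}{2}\right) \frac{1}{402} = - \frac{2}{201} + \frac{\sqrt{5}}{268}$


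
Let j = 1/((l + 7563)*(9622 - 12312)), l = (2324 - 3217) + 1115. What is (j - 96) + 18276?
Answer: 380719196999/20941650 ≈ 18180.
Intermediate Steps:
l = 222 (l = -893 + 1115 = 222)
j = -1/20941650 (j = 1/((222 + 7563)*(9622 - 12312)) = 1/(7785*(-2690)) = 1/(-20941650) = -1/20941650 ≈ -4.7752e-8)
(j - 96) + 18276 = (-1/20941650 - 96) + 18276 = -2010398401/20941650 + 18276 = 380719196999/20941650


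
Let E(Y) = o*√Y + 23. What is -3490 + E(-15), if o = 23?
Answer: -3467 + 23*I*√15 ≈ -3467.0 + 89.079*I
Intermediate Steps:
E(Y) = 23 + 23*√Y (E(Y) = 23*√Y + 23 = 23 + 23*√Y)
-3490 + E(-15) = -3490 + (23 + 23*√(-15)) = -3490 + (23 + 23*(I*√15)) = -3490 + (23 + 23*I*√15) = -3467 + 23*I*√15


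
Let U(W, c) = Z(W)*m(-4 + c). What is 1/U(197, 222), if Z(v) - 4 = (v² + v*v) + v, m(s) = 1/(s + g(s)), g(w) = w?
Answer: 436/77819 ≈ 0.0056027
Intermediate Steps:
m(s) = 1/(2*s) (m(s) = 1/(s + s) = 1/(2*s))
Z(v) = 4 + v + 2*v² (Z(v) = 4 + ((v² + v*v) + v) = 4 + ((v² + v²) + v) = 4 + (2*v² + v) = 4 + (v + 2*v²) = 4 + v + 2*v²)
U(W, c) = (4 + W + 2*W²)/(2*(-4 + c)) (U(W, c) = (4 + W + 2*W²)*(1/(2*(-4 + c))) = (4 + W + 2*W²)/(2*(-4 + c)))
1/U(197, 222) = 1/((2 + 197² + (½)*197)/(-4 + 222)) = 1/((2 + 38809 + 197/2)/218) = 1/((1/218)*(77819/2)) = 1/(77819/436) = 436/77819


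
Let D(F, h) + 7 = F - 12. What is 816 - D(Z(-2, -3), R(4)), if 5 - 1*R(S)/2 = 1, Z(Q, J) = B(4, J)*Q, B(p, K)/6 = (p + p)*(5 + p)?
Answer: 1699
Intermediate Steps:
B(p, K) = 12*p*(5 + p) (B(p, K) = 6*((p + p)*(5 + p)) = 6*((2*p)*(5 + p)) = 6*(2*p*(5 + p)) = 12*p*(5 + p))
Z(Q, J) = 432*Q (Z(Q, J) = (12*4*(5 + 4))*Q = (12*4*9)*Q = 432*Q)
R(S) = 8 (R(S) = 10 - 2*1 = 10 - 2 = 8)
D(F, h) = -19 + F (D(F, h) = -7 + (F - 12) = -7 + (-12 + F) = -19 + F)
816 - D(Z(-2, -3), R(4)) = 816 - (-19 + 432*(-2)) = 816 - (-19 - 864) = 816 - 1*(-883) = 816 + 883 = 1699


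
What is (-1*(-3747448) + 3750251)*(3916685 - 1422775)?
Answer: 18698586513090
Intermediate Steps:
(-1*(-3747448) + 3750251)*(3916685 - 1422775) = (3747448 + 3750251)*2493910 = 7497699*2493910 = 18698586513090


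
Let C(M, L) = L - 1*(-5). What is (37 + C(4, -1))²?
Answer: 1681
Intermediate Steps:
C(M, L) = 5 + L (C(M, L) = L + 5 = 5 + L)
(37 + C(4, -1))² = (37 + (5 - 1))² = (37 + 4)² = 41² = 1681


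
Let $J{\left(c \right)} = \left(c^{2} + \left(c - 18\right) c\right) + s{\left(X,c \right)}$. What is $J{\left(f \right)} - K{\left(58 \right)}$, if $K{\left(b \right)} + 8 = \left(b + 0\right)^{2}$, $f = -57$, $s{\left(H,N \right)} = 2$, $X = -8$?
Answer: $4170$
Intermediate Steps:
$K{\left(b \right)} = -8 + b^{2}$ ($K{\left(b \right)} = -8 + \left(b + 0\right)^{2} = -8 + b^{2}$)
$J{\left(c \right)} = 2 + c^{2} + c \left(-18 + c\right)$ ($J{\left(c \right)} = \left(c^{2} + \left(c - 18\right) c\right) + 2 = \left(c^{2} + \left(-18 + c\right) c\right) + 2 = \left(c^{2} + c \left(-18 + c\right)\right) + 2 = 2 + c^{2} + c \left(-18 + c\right)$)
$J{\left(f \right)} - K{\left(58 \right)} = \left(2 - -1026 + 2 \left(-57\right)^{2}\right) - \left(-8 + 58^{2}\right) = \left(2 + 1026 + 2 \cdot 3249\right) - \left(-8 + 3364\right) = \left(2 + 1026 + 6498\right) - 3356 = 7526 - 3356 = 4170$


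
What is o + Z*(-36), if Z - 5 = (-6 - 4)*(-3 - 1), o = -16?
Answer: -1636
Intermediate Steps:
Z = 45 (Z = 5 + (-6 - 4)*(-3 - 1) = 5 - 10*(-4) = 5 + 40 = 45)
o + Z*(-36) = -16 + 45*(-36) = -16 - 1620 = -1636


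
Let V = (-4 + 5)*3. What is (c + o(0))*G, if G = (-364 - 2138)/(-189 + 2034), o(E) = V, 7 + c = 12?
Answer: -2224/205 ≈ -10.849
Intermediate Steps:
V = 3 (V = 1*3 = 3)
c = 5 (c = -7 + 12 = 5)
o(E) = 3
G = -278/205 (G = -2502/1845 = -2502*1/1845 = -278/205 ≈ -1.3561)
(c + o(0))*G = (5 + 3)*(-278/205) = 8*(-278/205) = -2224/205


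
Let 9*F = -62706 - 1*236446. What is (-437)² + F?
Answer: 1419569/9 ≈ 1.5773e+5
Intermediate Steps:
F = -299152/9 (F = (-62706 - 1*236446)/9 = (-62706 - 236446)/9 = (⅑)*(-299152) = -299152/9 ≈ -33239.)
(-437)² + F = (-437)² - 299152/9 = 190969 - 299152/9 = 1419569/9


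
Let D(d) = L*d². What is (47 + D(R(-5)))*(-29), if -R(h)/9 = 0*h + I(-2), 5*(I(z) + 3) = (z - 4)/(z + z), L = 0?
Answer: -1363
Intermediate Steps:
I(z) = -3 + (-4 + z)/(10*z) (I(z) = -3 + ((z - 4)/(z + z))/5 = -3 + ((-4 + z)/((2*z)))/5 = -3 + ((-4 + z)*(1/(2*z)))/5 = -3 + ((-4 + z)/(2*z))/5 = -3 + (-4 + z)/(10*z))
R(h) = 243/10 (R(h) = -9*(0*h + (⅒)*(-4 - 29*(-2))/(-2)) = -9*(0 + (⅒)*(-½)*(-4 + 58)) = -9*(0 + (⅒)*(-½)*54) = -9*(0 - 27/10) = -9*(-27/10) = 243/10)
D(d) = 0 (D(d) = 0*d² = 0)
(47 + D(R(-5)))*(-29) = (47 + 0)*(-29) = 47*(-29) = -1363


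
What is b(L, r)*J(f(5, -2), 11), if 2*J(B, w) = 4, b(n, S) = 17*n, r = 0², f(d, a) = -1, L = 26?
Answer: 884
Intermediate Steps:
r = 0
J(B, w) = 2 (J(B, w) = (½)*4 = 2)
b(L, r)*J(f(5, -2), 11) = (17*26)*2 = 442*2 = 884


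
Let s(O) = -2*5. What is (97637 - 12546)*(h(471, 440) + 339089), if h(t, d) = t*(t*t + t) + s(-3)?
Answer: 8938642005821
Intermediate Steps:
s(O) = -10
h(t, d) = -10 + t*(t + t²) (h(t, d) = t*(t*t + t) - 10 = t*(t² + t) - 10 = t*(t + t²) - 10 = -10 + t*(t + t²))
(97637 - 12546)*(h(471, 440) + 339089) = (97637 - 12546)*((-10 + 471² + 471³) + 339089) = 85091*((-10 + 221841 + 104487111) + 339089) = 85091*(104708942 + 339089) = 85091*105048031 = 8938642005821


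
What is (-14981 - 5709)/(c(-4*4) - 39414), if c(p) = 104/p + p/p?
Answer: 41380/78839 ≈ 0.52487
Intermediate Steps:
c(p) = 1 + 104/p (c(p) = 104/p + 1 = 1 + 104/p)
(-14981 - 5709)/(c(-4*4) - 39414) = (-14981 - 5709)/((104 - 4*4)/((-4*4)) - 39414) = -20690/((104 - 16)/(-16) - 39414) = -20690/(-1/16*88 - 39414) = -20690/(-11/2 - 39414) = -20690/(-78839/2) = -20690*(-2/78839) = 41380/78839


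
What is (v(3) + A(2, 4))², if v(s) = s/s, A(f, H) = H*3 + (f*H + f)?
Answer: 529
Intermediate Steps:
A(f, H) = f + 3*H + H*f (A(f, H) = 3*H + (H*f + f) = 3*H + (f + H*f) = f + 3*H + H*f)
v(s) = 1
(v(3) + A(2, 4))² = (1 + (2 + 3*4 + 4*2))² = (1 + (2 + 12 + 8))² = (1 + 22)² = 23² = 529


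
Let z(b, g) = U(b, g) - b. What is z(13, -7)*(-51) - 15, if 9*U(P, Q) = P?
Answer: 1723/3 ≈ 574.33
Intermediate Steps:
U(P, Q) = P/9
z(b, g) = -8*b/9 (z(b, g) = b/9 - b = -8*b/9)
z(13, -7)*(-51) - 15 = -8/9*13*(-51) - 15 = -104/9*(-51) - 15 = 1768/3 - 15 = 1723/3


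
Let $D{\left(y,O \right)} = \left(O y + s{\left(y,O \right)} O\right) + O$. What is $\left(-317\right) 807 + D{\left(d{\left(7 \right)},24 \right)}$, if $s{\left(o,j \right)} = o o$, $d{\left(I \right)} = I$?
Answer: $-254451$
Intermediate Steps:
$s{\left(o,j \right)} = o^{2}$
$D{\left(y,O \right)} = O + O y + O y^{2}$ ($D{\left(y,O \right)} = \left(O y + y^{2} O\right) + O = \left(O y + O y^{2}\right) + O = O + O y + O y^{2}$)
$\left(-317\right) 807 + D{\left(d{\left(7 \right)},24 \right)} = \left(-317\right) 807 + 24 \left(1 + 7 + 7^{2}\right) = -255819 + 24 \left(1 + 7 + 49\right) = -255819 + 24 \cdot 57 = -255819 + 1368 = -254451$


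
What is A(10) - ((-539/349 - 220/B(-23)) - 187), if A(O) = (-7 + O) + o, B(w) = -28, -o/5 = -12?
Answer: 595328/2443 ≈ 243.69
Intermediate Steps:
o = 60 (o = -5*(-12) = 60)
A(O) = 53 + O (A(O) = (-7 + O) + 60 = 53 + O)
A(10) - ((-539/349 - 220/B(-23)) - 187) = (53 + 10) - ((-539/349 - 220/(-28)) - 187) = 63 - ((-539*1/349 - 220*(-1/28)) - 187) = 63 - ((-539/349 + 55/7) - 187) = 63 - (15422/2443 - 187) = 63 - 1*(-441419/2443) = 63 + 441419/2443 = 595328/2443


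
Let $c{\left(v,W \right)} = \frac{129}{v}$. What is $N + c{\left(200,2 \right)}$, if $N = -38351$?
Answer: $- \frac{7670071}{200} \approx -38350.0$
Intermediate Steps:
$N + c{\left(200,2 \right)} = -38351 + \frac{129}{200} = - \frac{7670071}{200}$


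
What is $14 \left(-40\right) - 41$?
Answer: $-601$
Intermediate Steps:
$14 \left(-40\right) - 41 = -560 - 41 = -601$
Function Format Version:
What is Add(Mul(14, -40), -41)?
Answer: -601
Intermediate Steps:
Add(Mul(14, -40), -41) = Add(-560, -41) = -601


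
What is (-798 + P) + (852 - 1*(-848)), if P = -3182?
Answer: -2280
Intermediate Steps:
(-798 + P) + (852 - 1*(-848)) = (-798 - 3182) + (852 - 1*(-848)) = -3980 + (852 + 848) = -3980 + 1700 = -2280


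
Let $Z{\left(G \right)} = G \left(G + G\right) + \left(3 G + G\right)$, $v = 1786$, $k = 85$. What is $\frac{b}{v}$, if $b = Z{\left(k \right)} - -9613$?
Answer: $\frac{24403}{1786} \approx 13.663$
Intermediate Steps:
$Z{\left(G \right)} = 2 G^{2} + 4 G$ ($Z{\left(G \right)} = G 2 G + 4 G = 2 G^{2} + 4 G$)
$b = 24403$ ($b = 2 \cdot 85 \left(2 + 85\right) - -9613 = 2 \cdot 85 \cdot 87 + 9613 = 14790 + 9613 = 24403$)
$\frac{b}{v} = \frac{24403}{1786}$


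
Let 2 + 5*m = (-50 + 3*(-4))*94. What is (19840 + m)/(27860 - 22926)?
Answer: 9337/2467 ≈ 3.7848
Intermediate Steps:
m = -1166 (m = -⅖ + ((-50 + 3*(-4))*94)/5 = -⅖ + ((-50 - 12)*94)/5 = -⅖ + (-62*94)/5 = -⅖ + (⅕)*(-5828) = -⅖ - 5828/5 = -1166)
(19840 + m)/(27860 - 22926) = (19840 - 1166)/(27860 - 22926) = 18674/4934 = 18674*(1/4934) = 9337/2467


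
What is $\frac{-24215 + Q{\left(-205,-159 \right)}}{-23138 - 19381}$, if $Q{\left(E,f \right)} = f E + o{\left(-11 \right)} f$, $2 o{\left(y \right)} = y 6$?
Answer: $- \frac{13627}{42519} \approx -0.32049$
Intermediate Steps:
$o{\left(y \right)} = 3 y$ ($o{\left(y \right)} = \frac{y 6}{2} = \frac{6 y}{2} = 3 y$)
$Q{\left(E,f \right)} = - 33 f + E f$ ($Q{\left(E,f \right)} = f E + 3 \left(-11\right) f = E f - 33 f = - 33 f + E f$)
$\frac{-24215 + Q{\left(-205,-159 \right)}}{-23138 - 19381} = \frac{-24215 - 159 \left(-33 - 205\right)}{-23138 - 19381} = \frac{-24215 - -37842}{-42519} = \left(-24215 + 37842\right) \left(- \frac{1}{42519}\right) = 13627 \left(- \frac{1}{42519}\right) = - \frac{13627}{42519}$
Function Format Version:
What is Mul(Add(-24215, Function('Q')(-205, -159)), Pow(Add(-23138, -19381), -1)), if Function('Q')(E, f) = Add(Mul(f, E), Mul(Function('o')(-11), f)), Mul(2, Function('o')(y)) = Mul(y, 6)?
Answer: Rational(-13627, 42519) ≈ -0.32049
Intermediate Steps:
Function('o')(y) = Mul(3, y) (Function('o')(y) = Mul(Rational(1, 2), Mul(y, 6)) = Mul(Rational(1, 2), Mul(6, y)) = Mul(3, y))
Function('Q')(E, f) = Add(Mul(-33, f), Mul(E, f)) (Function('Q')(E, f) = Add(Mul(f, E), Mul(Mul(3, -11), f)) = Add(Mul(E, f), Mul(-33, f)) = Add(Mul(-33, f), Mul(E, f)))
Mul(Add(-24215, Function('Q')(-205, -159)), Pow(Add(-23138, -19381), -1)) = Mul(Add(-24215, Mul(-159, Add(-33, -205))), Pow(Add(-23138, -19381), -1)) = Mul(Add(-24215, Mul(-159, -238)), Pow(-42519, -1)) = Mul(Add(-24215, 37842), Rational(-1, 42519)) = Mul(13627, Rational(-1, 42519)) = Rational(-13627, 42519)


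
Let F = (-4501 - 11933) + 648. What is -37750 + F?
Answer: -53536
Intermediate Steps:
F = -15786 (F = -16434 + 648 = -15786)
-37750 + F = -37750 - 15786 = -53536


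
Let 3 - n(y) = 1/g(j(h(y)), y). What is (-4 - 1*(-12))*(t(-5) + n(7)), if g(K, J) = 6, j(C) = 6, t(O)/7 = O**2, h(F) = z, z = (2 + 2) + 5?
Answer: 4268/3 ≈ 1422.7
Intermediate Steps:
z = 9 (z = 4 + 5 = 9)
h(F) = 9
t(O) = 7*O**2
n(y) = 17/6 (n(y) = 3 - 1/6 = 17/6)
(-4 - 1*(-12))*(t(-5) + n(7)) = (-4 - 1*(-12))*(7*(-5)**2 + 17/6) = (-4 + 12)*(7*25 + 17/6) = 8*(175 + 17/6) = 8*(1067/6) = 4268/3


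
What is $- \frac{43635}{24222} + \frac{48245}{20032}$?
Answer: $\frac{49082345}{80869184} \approx 0.60694$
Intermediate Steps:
$- \frac{43635}{24222} + \frac{48245}{20032} = \left(-43635\right) \frac{1}{24222} + 48245 \cdot \frac{1}{20032} = - \frac{14545}{8074} + \frac{48245}{20032} = \frac{49082345}{80869184}$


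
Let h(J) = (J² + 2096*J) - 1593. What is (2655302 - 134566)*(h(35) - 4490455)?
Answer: -11135258012768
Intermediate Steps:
h(J) = -1593 + J² + 2096*J
(2655302 - 134566)*(h(35) - 4490455) = (2655302 - 134566)*((-1593 + 35² + 2096*35) - 4490455) = 2520736*((-1593 + 1225 + 73360) - 4490455) = 2520736*(72992 - 4490455) = 2520736*(-4417463) = -11135258012768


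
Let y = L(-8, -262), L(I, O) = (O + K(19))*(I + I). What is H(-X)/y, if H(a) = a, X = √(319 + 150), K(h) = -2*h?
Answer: -√469/4800 ≈ -0.0045118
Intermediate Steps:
L(I, O) = 2*I*(-38 + O) (L(I, O) = (O - 2*19)*(I + I) = (O - 38)*(2*I) = (-38 + O)*(2*I) = 2*I*(-38 + O))
X = √469 ≈ 21.656
y = 4800 (y = 2*(-8)*(-38 - 262) = 2*(-8)*(-300) = 4800)
H(-X)/y = -√469/4800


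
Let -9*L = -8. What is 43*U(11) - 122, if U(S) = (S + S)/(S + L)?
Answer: -4540/107 ≈ -42.430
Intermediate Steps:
L = 8/9 (L = -1/9*(-8) = 8/9 ≈ 0.88889)
U(S) = 2*S/(8/9 + S) (U(S) = (S + S)/(S + 8/9) = (2*S)/(8/9 + S) = 2*S/(8/9 + S))
43*U(11) - 122 = 43*(18*11/(8 + 9*11)) - 122 = 43*(18*11/(8 + 99)) - 122 = 43*(18*11/107) - 122 = 43*(18*11*(1/107)) - 122 = 43*(198/107) - 122 = 8514/107 - 122 = -4540/107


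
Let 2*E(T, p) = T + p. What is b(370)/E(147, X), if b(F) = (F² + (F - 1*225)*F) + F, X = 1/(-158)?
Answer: 12066144/4645 ≈ 2597.7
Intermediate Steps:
X = -1/158 ≈ -0.0063291
E(T, p) = T/2 + p/2 (E(T, p) = (T + p)/2 = T/2 + p/2)
b(F) = F + F² + F*(-225 + F) (b(F) = (F² + (F - 225)*F) + F = (F² + (-225 + F)*F) + F = (F² + F*(-225 + F)) + F = F + F² + F*(-225 + F))
b(370)/E(147, X) = (2*370*(-112 + 370))/((½)*147 + (½)*(-1/158)) = (2*370*258)/(147/2 - 1/316) = 190920/(23225/316) = 190920*(316/23225) = 12066144/4645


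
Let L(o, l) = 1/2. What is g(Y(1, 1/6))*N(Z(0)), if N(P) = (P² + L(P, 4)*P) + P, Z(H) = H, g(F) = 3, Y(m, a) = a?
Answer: 0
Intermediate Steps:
L(o, l) = ½
N(P) = P² + 3*P/2 (N(P) = (P² + P/2) + P = P² + 3*P/2)
g(Y(1, 1/6))*N(Z(0)) = 3*((½)*0*(3 + 2*0)) = 3*((½)*0*(3 + 0)) = 3*((½)*0*3) = 3*0 = 0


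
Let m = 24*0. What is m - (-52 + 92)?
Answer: -40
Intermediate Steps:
m = 0
m - (-52 + 92) = 0 - (-52 + 92) = 0 - 1*40 = 0 - 40 = -40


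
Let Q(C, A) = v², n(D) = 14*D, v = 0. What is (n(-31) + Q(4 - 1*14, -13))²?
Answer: 188356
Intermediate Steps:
Q(C, A) = 0 (Q(C, A) = 0² = 0)
(n(-31) + Q(4 - 1*14, -13))² = (14*(-31) + 0)² = (-434 + 0)² = (-434)² = 188356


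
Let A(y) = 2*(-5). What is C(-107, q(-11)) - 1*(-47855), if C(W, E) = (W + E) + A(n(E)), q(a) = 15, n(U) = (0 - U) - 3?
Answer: 47753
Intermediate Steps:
n(U) = -3 - U (n(U) = -U - 3 = -3 - U)
A(y) = -10
C(W, E) = -10 + E + W (C(W, E) = (W + E) - 10 = (E + W) - 10 = -10 + E + W)
C(-107, q(-11)) - 1*(-47855) = (-10 + 15 - 107) - 1*(-47855) = -102 + 47855 = 47753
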